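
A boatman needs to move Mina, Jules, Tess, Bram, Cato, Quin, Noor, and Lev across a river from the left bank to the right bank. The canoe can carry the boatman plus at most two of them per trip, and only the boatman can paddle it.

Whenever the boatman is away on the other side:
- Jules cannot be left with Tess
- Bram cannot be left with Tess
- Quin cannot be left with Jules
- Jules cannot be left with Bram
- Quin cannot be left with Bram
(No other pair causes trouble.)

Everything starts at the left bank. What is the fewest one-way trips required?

Counting alone: the boatman can take at most 2 across per trip to the right bank, so moving all 8 needs at least 4 loaded trips out, with a return between consecutive ones — at least 7 crossings.
The safety rule pushes this higher. Following every safe sequence of crossings, the most of the 8 that can be at the right bank as the canoe arrives there on crossings 7, 9, 11 is 5, 6, 7 respectively — never all 8.
So no plan with fewer than 13 crossings exists, and this one achieves 13:
1. Boatman goes to the right bank with Bram and Jules.  [the left bank: Cato, Lev, Mina, Noor, Quin, Tess | the right bank: Bram, Jules]
2. Boatman goes back to the left bank with Jules.  [the left bank: Cato, Jules, Lev, Mina, Noor, Quin, Tess | the right bank: Bram]
3. Boatman goes to the right bank with Jules and Mina.  [the left bank: Cato, Lev, Noor, Quin, Tess | the right bank: Bram, Jules, Mina]
4. Boatman goes back to the left bank with Jules.  [the left bank: Cato, Jules, Lev, Noor, Quin, Tess | the right bank: Bram, Mina]
5. Boatman goes to the right bank with Cato and Jules.  [the left bank: Lev, Noor, Quin, Tess | the right bank: Bram, Cato, Jules, Mina]
6. Boatman goes back to the left bank with Jules.  [the left bank: Jules, Lev, Noor, Quin, Tess | the right bank: Bram, Cato, Mina]
7. Boatman goes to the right bank with Jules and Noor.  [the left bank: Lev, Quin, Tess | the right bank: Bram, Cato, Jules, Mina, Noor]
8. Boatman goes back to the left bank with Jules.  [the left bank: Jules, Lev, Quin, Tess | the right bank: Bram, Cato, Mina, Noor]
9. Boatman goes to the right bank with Jules and Lev.  [the left bank: Quin, Tess | the right bank: Bram, Cato, Jules, Lev, Mina, Noor]
10. Boatman goes back to the left bank with Jules.  [the left bank: Jules, Quin, Tess | the right bank: Bram, Cato, Lev, Mina, Noor]
11. Boatman goes to the right bank with Quin and Tess.  [the left bank: Jules | the right bank: Bram, Cato, Lev, Mina, Noor, Quin, Tess]
12. Boatman goes back to the left bank with Bram.  [the left bank: Bram, Jules | the right bank: Cato, Lev, Mina, Noor, Quin, Tess]
13. Boatman goes to the right bank with Bram and Jules.  [the left bank: — | the right bank: Bram, Cato, Jules, Lev, Mina, Noor, Quin, Tess]

13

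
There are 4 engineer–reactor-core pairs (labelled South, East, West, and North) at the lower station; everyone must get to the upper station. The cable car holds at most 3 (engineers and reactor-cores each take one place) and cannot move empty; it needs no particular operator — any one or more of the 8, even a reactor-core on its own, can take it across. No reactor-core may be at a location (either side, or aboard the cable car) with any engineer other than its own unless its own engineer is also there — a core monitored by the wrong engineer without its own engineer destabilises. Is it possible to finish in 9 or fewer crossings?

Yes

Yes — this plan uses 9 crossings (≤ 9):
1. engineer South and reactor-core South cross → the upper station.
2. engineer South crosses ← the lower station.
3. engineer East, engineer South, and reactor-core East cross → the upper station.
4. engineer South and reactor-core South cross ← the lower station.
5. engineer North, engineer South, and engineer West cross → the upper station.
6. reactor-core East crosses ← the lower station.
7. reactor-core East and reactor-core South cross → the upper station.
8. reactor-core South crosses ← the lower station.
9. reactor-core North, reactor-core South, and reactor-core West cross → the upper station.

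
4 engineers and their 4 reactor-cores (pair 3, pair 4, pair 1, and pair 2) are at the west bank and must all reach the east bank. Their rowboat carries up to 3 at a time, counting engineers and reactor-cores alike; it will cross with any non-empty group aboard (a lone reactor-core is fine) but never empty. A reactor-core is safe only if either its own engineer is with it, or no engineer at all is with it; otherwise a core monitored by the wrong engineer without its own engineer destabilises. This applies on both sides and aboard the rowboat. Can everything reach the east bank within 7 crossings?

Counting alone: each trip to the east bank takes at most 3 across and each return brings at least 1 back, so after t trips out (and t−1 returns) at most 3t − (t−1) of the 8 are across; that first reaches 8 at t = 4, so at least 7 crossings are needed.
The safety rule pushes this higher. Following every safe sequence of crossings, the most of the 8 that can be at the east bank as the rowboat arrives there on crossing 7 is 7 — never all 8.
So the move cannot be finished within 7 crossings. (The shortest complete plan takes 9:)
1. engineer 3 and reactor-core 3 cross → the east bank.
2. engineer 3 crosses ← the west bank.
3. engineer 3, engineer 4, and reactor-core 4 cross → the east bank.
4. engineer 3 and reactor-core 3 cross ← the west bank.
5. engineer 1, engineer 2, and engineer 3 cross → the east bank.
6. reactor-core 4 crosses ← the west bank.
7. reactor-core 3 and reactor-core 4 cross → the east bank.
8. reactor-core 3 crosses ← the west bank.
9. reactor-core 1, reactor-core 2, and reactor-core 3 cross → the east bank.

No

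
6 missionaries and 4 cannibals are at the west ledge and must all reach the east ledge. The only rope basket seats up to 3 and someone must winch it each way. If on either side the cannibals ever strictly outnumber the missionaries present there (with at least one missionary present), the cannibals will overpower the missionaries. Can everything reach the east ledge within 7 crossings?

No

Counting alone: each trip to the east ledge takes at most 3 across and each return brings at least 1 back, so after t trips out (and t−1 returns) at most 3t − (t−1) of the 10 are across; that first reaches 10 at t = 5, so at least 9 crossings are needed.
Since 7 < 9, 7 crossings cannot be enough. (The shortest complete plan in fact takes 9:)
1. 2 cannibals → the east ledge.  (the west ledge: 6M 2C; the east ledge: 0M 2C)
2. 1 cannibal ← the west ledge.  (the west ledge: 6M 3C; the east ledge: 0M 1C)
3. 3 cannibals → the east ledge.  (the west ledge: 6M 0C; the east ledge: 0M 4C)
4. 1 cannibal ← the west ledge.  (the west ledge: 6M 1C; the east ledge: 0M 3C)
5. 3 missionaries → the east ledge.  (the west ledge: 3M 1C; the east ledge: 3M 3C)
6. 1 cannibal ← the west ledge.  (the west ledge: 3M 2C; the east ledge: 3M 2C)
7. 1 missionary and 2 cannibals → the east ledge.  (the west ledge: 2M 0C; the east ledge: 4M 4C)
8. 1 cannibal ← the west ledge.  (the west ledge: 2M 1C; the east ledge: 4M 3C)
9. 2 missionaries and 1 cannibal → the east ledge.  (the west ledge: 0M 0C; the east ledge: 6M 4C)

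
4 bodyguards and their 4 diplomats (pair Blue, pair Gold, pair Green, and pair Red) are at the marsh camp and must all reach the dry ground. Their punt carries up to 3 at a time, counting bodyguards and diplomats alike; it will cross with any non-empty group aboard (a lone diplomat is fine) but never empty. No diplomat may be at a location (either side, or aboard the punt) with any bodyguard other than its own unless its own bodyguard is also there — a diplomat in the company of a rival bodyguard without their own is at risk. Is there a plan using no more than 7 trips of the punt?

No

Counting alone: each trip to the dry ground takes at most 3 across and each return brings at least 1 back, so after t trips out (and t−1 returns) at most 3t − (t−1) of the 8 are across; that first reaches 8 at t = 4, so at least 7 crossings are needed.
The safety rule pushes this higher. Following every safe sequence of crossings, the most of the 8 that can be at the dry ground as the punt arrives there on crossing 7 is 7 — never all 8.
So the move cannot be finished within 7 crossings. (The shortest complete plan takes 9:)
1. bodyguard Blue and diplomat Blue cross → the dry ground.
2. bodyguard Blue crosses ← the marsh camp.
3. bodyguard Blue, bodyguard Gold, and diplomat Gold cross → the dry ground.
4. bodyguard Blue and diplomat Blue cross ← the marsh camp.
5. bodyguard Blue, bodyguard Green, and bodyguard Red cross → the dry ground.
6. diplomat Gold crosses ← the marsh camp.
7. diplomat Blue and diplomat Gold cross → the dry ground.
8. diplomat Blue crosses ← the marsh camp.
9. diplomat Blue, diplomat Green, and diplomat Red cross → the dry ground.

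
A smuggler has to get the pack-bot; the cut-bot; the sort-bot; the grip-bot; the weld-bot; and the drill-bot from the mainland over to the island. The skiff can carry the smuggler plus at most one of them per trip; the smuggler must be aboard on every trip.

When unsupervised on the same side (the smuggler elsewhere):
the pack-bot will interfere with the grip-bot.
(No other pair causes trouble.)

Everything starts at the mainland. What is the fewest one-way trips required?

11

Counting alone: the smuggler can take at most 1 across per trip to the island, so moving all 6 needs at least 6 loaded trips out, with a return between consecutive ones — at least 11 crossings.
The plan below uses exactly 11 crossings, so it is optimal:
1. Smuggler goes to the island with the pack-bot.  [the mainland: the cut-bot, the drill-bot, the grip-bot, the sort-bot, the weld-bot | the island: the pack-bot]
2. Smuggler goes back to the mainland alone.  [the mainland: the cut-bot, the drill-bot, the grip-bot, the sort-bot, the weld-bot | the island: the pack-bot]
3. Smuggler goes to the island with the cut-bot.  [the mainland: the drill-bot, the grip-bot, the sort-bot, the weld-bot | the island: the cut-bot, the pack-bot]
4. Smuggler goes back to the mainland alone.  [the mainland: the drill-bot, the grip-bot, the sort-bot, the weld-bot | the island: the cut-bot, the pack-bot]
5. Smuggler goes to the island with the sort-bot.  [the mainland: the drill-bot, the grip-bot, the weld-bot | the island: the cut-bot, the pack-bot, the sort-bot]
6. Smuggler goes back to the mainland alone.  [the mainland: the drill-bot, the grip-bot, the weld-bot | the island: the cut-bot, the pack-bot, the sort-bot]
7. Smuggler goes to the island with the weld-bot.  [the mainland: the drill-bot, the grip-bot | the island: the cut-bot, the pack-bot, the sort-bot, the weld-bot]
8. Smuggler goes back to the mainland alone.  [the mainland: the drill-bot, the grip-bot | the island: the cut-bot, the pack-bot, the sort-bot, the weld-bot]
9. Smuggler goes to the island with the drill-bot.  [the mainland: the grip-bot | the island: the cut-bot, the drill-bot, the pack-bot, the sort-bot, the weld-bot]
10. Smuggler goes back to the mainland alone.  [the mainland: the grip-bot | the island: the cut-bot, the drill-bot, the pack-bot, the sort-bot, the weld-bot]
11. Smuggler goes to the island with the grip-bot.  [the mainland: — | the island: the cut-bot, the drill-bot, the grip-bot, the pack-bot, the sort-bot, the weld-bot]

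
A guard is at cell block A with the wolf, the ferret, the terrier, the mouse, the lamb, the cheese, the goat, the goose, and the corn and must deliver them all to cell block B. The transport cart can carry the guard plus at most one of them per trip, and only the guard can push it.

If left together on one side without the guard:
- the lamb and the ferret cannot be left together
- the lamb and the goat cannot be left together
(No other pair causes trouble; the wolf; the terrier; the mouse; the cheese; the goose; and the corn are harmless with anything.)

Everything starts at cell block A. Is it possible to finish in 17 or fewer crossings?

Counting alone: the guard can take at most 1 across per trip to cell block B, so moving all 9 needs at least 9 loaded trips out, with a return between consecutive ones — at least 17 crossings.
The safety rule pushes this higher. Following every safe sequence of crossings, the most of the 9 that can be at cell block B as the transport cart arrives there on crossing 17 is 8 — never all 9.
So the move cannot be finished within 17 crossings. (The shortest complete plan takes 19:)
1. Guard goes to cell block B with the lamb.  [cell block A: the cheese, the corn, the ferret, the goat, the goose, the mouse, the terrier, the wolf | cell block B: the lamb]
2. Guard goes back to cell block A alone.  [cell block A: the cheese, the corn, the ferret, the goat, the goose, the mouse, the terrier, the wolf | cell block B: the lamb]
3. Guard goes to cell block B with the wolf.  [cell block A: the cheese, the corn, the ferret, the goat, the goose, the mouse, the terrier | cell block B: the lamb, the wolf]
4. Guard goes back to cell block A alone.  [cell block A: the cheese, the corn, the ferret, the goat, the goose, the mouse, the terrier | cell block B: the lamb, the wolf]
5. Guard goes to cell block B with the ferret.  [cell block A: the cheese, the corn, the goat, the goose, the mouse, the terrier | cell block B: the ferret, the lamb, the wolf]
6. Guard goes back to cell block A with the lamb.  [cell block A: the cheese, the corn, the goat, the goose, the lamb, the mouse, the terrier | cell block B: the ferret, the wolf]
7. Guard goes to cell block B with the goat.  [cell block A: the cheese, the corn, the goose, the lamb, the mouse, the terrier | cell block B: the ferret, the goat, the wolf]
8. Guard goes back to cell block A alone.  [cell block A: the cheese, the corn, the goose, the lamb, the mouse, the terrier | cell block B: the ferret, the goat, the wolf]
9. Guard goes to cell block B with the terrier.  [cell block A: the cheese, the corn, the goose, the lamb, the mouse | cell block B: the ferret, the goat, the terrier, the wolf]
10. Guard goes back to cell block A alone.  [cell block A: the cheese, the corn, the goose, the lamb, the mouse | cell block B: the ferret, the goat, the terrier, the wolf]
11. Guard goes to cell block B with the mouse.  [cell block A: the cheese, the corn, the goose, the lamb | cell block B: the ferret, the goat, the mouse, the terrier, the wolf]
12. Guard goes back to cell block A alone.  [cell block A: the cheese, the corn, the goose, the lamb | cell block B: the ferret, the goat, the mouse, the terrier, the wolf]
13. Guard goes to cell block B with the cheese.  [cell block A: the corn, the goose, the lamb | cell block B: the cheese, the ferret, the goat, the mouse, the terrier, the wolf]
14. Guard goes back to cell block A alone.  [cell block A: the corn, the goose, the lamb | cell block B: the cheese, the ferret, the goat, the mouse, the terrier, the wolf]
15. Guard goes to cell block B with the goose.  [cell block A: the corn, the lamb | cell block B: the cheese, the ferret, the goat, the goose, the mouse, the terrier, the wolf]
16. Guard goes back to cell block A alone.  [cell block A: the corn, the lamb | cell block B: the cheese, the ferret, the goat, the goose, the mouse, the terrier, the wolf]
17. Guard goes to cell block B with the corn.  [cell block A: the lamb | cell block B: the cheese, the corn, the ferret, the goat, the goose, the mouse, the terrier, the wolf]
18. Guard goes back to cell block A alone.  [cell block A: the lamb | cell block B: the cheese, the corn, the ferret, the goat, the goose, the mouse, the terrier, the wolf]
19. Guard goes to cell block B with the lamb.  [cell block A: — | cell block B: the cheese, the corn, the ferret, the goat, the goose, the lamb, the mouse, the terrier, the wolf]

No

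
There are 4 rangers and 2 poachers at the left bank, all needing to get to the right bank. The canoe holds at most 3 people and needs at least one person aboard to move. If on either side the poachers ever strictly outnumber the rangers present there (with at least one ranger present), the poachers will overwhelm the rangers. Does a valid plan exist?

1. 2 poachers → the right bank.  (the left bank: 4R 0P; the right bank: 0R 2P)
2. 1 poacher ← the left bank.  (the left bank: 4R 1P; the right bank: 0R 1P)
3. 2 rangers and 1 poacher → the right bank.  (the left bank: 2R 0P; the right bank: 2R 2P)
4. 1 poacher ← the left bank.  (the left bank: 2R 1P; the right bank: 2R 1P)
5. 2 rangers and 1 poacher → the right bank.  (the left bank: 0R 0P; the right bank: 4R 2P)

Yes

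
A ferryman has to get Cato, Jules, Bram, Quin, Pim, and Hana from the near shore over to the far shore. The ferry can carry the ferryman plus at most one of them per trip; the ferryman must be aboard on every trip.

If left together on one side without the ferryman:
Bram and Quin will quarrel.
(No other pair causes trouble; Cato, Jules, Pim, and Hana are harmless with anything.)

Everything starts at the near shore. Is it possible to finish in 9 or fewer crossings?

No

Counting alone: the ferryman can take at most 1 across per trip to the far shore, so moving all 6 needs at least 6 loaded trips out, with a return between consecutive ones — at least 11 crossings.
Since 9 < 11, 9 crossings cannot be enough. (The shortest complete plan in fact takes 11:)
1. Ferryman goes to the far shore with Bram.  [the near shore: Cato, Hana, Jules, Pim, Quin | the far shore: Bram]
2. Ferryman goes back to the near shore alone.  [the near shore: Cato, Hana, Jules, Pim, Quin | the far shore: Bram]
3. Ferryman goes to the far shore with Cato.  [the near shore: Hana, Jules, Pim, Quin | the far shore: Bram, Cato]
4. Ferryman goes back to the near shore alone.  [the near shore: Hana, Jules, Pim, Quin | the far shore: Bram, Cato]
5. Ferryman goes to the far shore with Jules.  [the near shore: Hana, Pim, Quin | the far shore: Bram, Cato, Jules]
6. Ferryman goes back to the near shore alone.  [the near shore: Hana, Pim, Quin | the far shore: Bram, Cato, Jules]
7. Ferryman goes to the far shore with Pim.  [the near shore: Hana, Quin | the far shore: Bram, Cato, Jules, Pim]
8. Ferryman goes back to the near shore alone.  [the near shore: Hana, Quin | the far shore: Bram, Cato, Jules, Pim]
9. Ferryman goes to the far shore with Hana.  [the near shore: Quin | the far shore: Bram, Cato, Hana, Jules, Pim]
10. Ferryman goes back to the near shore alone.  [the near shore: Quin | the far shore: Bram, Cato, Hana, Jules, Pim]
11. Ferryman goes to the far shore with Quin.  [the near shore: — | the far shore: Bram, Cato, Hana, Jules, Pim, Quin]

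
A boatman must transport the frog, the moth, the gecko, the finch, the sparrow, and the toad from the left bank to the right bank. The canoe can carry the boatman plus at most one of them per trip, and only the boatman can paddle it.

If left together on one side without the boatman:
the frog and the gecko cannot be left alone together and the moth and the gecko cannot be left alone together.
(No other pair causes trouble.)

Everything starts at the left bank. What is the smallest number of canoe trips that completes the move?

13

Counting alone: the boatman can take at most 1 across per trip to the right bank, so moving all 6 needs at least 6 loaded trips out, with a return between consecutive ones — at least 11 crossings.
The safety rule pushes this higher. Following every safe sequence of crossings, the most of the 6 that can be at the right bank as the canoe arrives there on crossing 11 is 5 — never all 6.
So no plan with fewer than 13 crossings exists, and this one achieves 13:
1. Boatman goes to the right bank with the gecko.
2. Boatman goes back to the left bank alone.
3. Boatman goes to the right bank with the frog.
4. Boatman goes back to the left bank with the gecko.
5. Boatman goes to the right bank with the moth.
6. Boatman goes back to the left bank alone.
7. Boatman goes to the right bank with the finch.
8. Boatman goes back to the left bank alone.
9. Boatman goes to the right bank with the sparrow.
10. Boatman goes back to the left bank alone.
11. Boatman goes to the right bank with the toad.
12. Boatman goes back to the left bank alone.
13. Boatman goes to the right bank with the gecko.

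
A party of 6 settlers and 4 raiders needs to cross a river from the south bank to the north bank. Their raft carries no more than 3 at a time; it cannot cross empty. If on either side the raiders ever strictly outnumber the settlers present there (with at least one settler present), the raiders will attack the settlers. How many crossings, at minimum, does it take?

Counting alone: each trip to the north bank takes at most 3 across and each return brings at least 1 back, so after t trips out (and t−1 returns) at most 3t − (t−1) of the 10 are across; that first reaches 10 at t = 5, so at least 9 crossings are needed.
The plan below uses exactly 9 crossings, so it is optimal:
1. 2 raiders → the north bank.  (the south bank: 6S 2R; the north bank: 0S 2R)
2. 1 raider ← the south bank.  (the south bank: 6S 3R; the north bank: 0S 1R)
3. 3 raiders → the north bank.  (the south bank: 6S 0R; the north bank: 0S 4R)
4. 1 raider ← the south bank.  (the south bank: 6S 1R; the north bank: 0S 3R)
5. 3 settlers → the north bank.  (the south bank: 3S 1R; the north bank: 3S 3R)
6. 1 raider ← the south bank.  (the south bank: 3S 2R; the north bank: 3S 2R)
7. 1 settler and 2 raiders → the north bank.  (the south bank: 2S 0R; the north bank: 4S 4R)
8. 1 raider ← the south bank.  (the south bank: 2S 1R; the north bank: 4S 3R)
9. 2 settlers and 1 raider → the north bank.  (the south bank: 0S 0R; the north bank: 6S 4R)

9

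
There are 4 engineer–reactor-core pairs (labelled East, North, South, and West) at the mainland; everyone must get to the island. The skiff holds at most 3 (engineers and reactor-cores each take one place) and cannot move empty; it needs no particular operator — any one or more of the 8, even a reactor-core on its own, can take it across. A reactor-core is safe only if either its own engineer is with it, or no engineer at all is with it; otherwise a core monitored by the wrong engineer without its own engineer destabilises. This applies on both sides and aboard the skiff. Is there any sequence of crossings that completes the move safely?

Yes

1. engineer East and reactor-core East cross → the island.
2. engineer East crosses ← the mainland.
3. engineer East, engineer North, and reactor-core North cross → the island.
4. engineer East and reactor-core East cross ← the mainland.
5. engineer East, engineer South, and engineer West cross → the island.
6. reactor-core North crosses ← the mainland.
7. reactor-core East and reactor-core North cross → the island.
8. reactor-core East crosses ← the mainland.
9. reactor-core East, reactor-core South, and reactor-core West cross → the island.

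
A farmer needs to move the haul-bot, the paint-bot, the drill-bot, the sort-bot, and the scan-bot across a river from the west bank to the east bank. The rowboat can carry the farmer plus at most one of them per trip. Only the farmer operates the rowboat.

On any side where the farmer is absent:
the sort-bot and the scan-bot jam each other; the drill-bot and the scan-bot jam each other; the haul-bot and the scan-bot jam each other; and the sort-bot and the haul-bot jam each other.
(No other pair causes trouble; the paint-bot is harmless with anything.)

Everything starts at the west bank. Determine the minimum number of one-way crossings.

Whatever the first load, the items left behind include a forbidden pair without the farmer. No opening move is safe, so no plan exists.

impossible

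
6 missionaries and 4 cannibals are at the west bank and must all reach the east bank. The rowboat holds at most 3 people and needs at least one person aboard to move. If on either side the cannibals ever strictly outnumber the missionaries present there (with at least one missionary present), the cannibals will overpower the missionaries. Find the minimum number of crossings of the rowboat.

9

Counting alone: each trip to the east bank takes at most 3 across and each return brings at least 1 back, so after t trips out (and t−1 returns) at most 3t − (t−1) of the 10 are across; that first reaches 10 at t = 5, so at least 9 crossings are needed.
The plan below uses exactly 9 crossings, so it is optimal:
1. 2 cannibals → the east bank.  (the west bank: 6M 2C; the east bank: 0M 2C)
2. 1 cannibal ← the west bank.  (the west bank: 6M 3C; the east bank: 0M 1C)
3. 3 cannibals → the east bank.  (the west bank: 6M 0C; the east bank: 0M 4C)
4. 1 cannibal ← the west bank.  (the west bank: 6M 1C; the east bank: 0M 3C)
5. 3 missionaries → the east bank.  (the west bank: 3M 1C; the east bank: 3M 3C)
6. 1 cannibal ← the west bank.  (the west bank: 3M 2C; the east bank: 3M 2C)
7. 1 missionary and 2 cannibals → the east bank.  (the west bank: 2M 0C; the east bank: 4M 4C)
8. 1 cannibal ← the west bank.  (the west bank: 2M 1C; the east bank: 4M 3C)
9. 2 missionaries and 1 cannibal → the east bank.  (the west bank: 0M 0C; the east bank: 6M 4C)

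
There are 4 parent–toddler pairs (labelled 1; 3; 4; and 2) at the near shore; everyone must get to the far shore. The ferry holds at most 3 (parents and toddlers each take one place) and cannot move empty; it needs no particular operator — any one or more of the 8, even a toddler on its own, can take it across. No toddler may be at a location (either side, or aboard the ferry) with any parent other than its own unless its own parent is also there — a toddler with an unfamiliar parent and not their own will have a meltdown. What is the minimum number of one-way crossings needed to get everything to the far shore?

Counting alone: each trip to the far shore takes at most 3 across and each return brings at least 1 back, so after t trips out (and t−1 returns) at most 3t − (t−1) of the 8 are across; that first reaches 8 at t = 4, so at least 7 crossings are needed.
The safety rule pushes this higher. Following every safe sequence of crossings, the most of the 8 that can be at the far shore as the ferry arrives there on crossing 7 is 7 — never all 8.
So no plan with fewer than 9 crossings exists, and this one achieves 9:
1. parent 1 and toddler 1 cross → the far shore.
2. parent 1 crosses ← the near shore.
3. parent 1, parent 3, and toddler 3 cross → the far shore.
4. parent 1 and toddler 1 cross ← the near shore.
5. parent 1, parent 2, and parent 4 cross → the far shore.
6. toddler 3 crosses ← the near shore.
7. toddler 1 and toddler 3 cross → the far shore.
8. toddler 1 crosses ← the near shore.
9. toddler 1, toddler 2, and toddler 4 cross → the far shore.

9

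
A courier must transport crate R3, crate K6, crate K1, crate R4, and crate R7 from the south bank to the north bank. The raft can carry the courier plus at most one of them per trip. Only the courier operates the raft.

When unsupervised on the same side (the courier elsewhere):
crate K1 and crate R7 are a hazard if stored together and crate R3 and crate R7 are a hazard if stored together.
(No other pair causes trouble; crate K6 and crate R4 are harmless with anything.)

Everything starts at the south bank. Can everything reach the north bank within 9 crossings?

No

Counting alone: the courier can take at most 1 across per trip to the north bank, so moving all 5 needs at least 5 loaded trips out, with a return between consecutive ones — at least 9 crossings.
The safety rule pushes this higher. Following every safe sequence of crossings, the most of the 5 that can be at the north bank as the raft arrives there on crossing 9 is 4 — never all 5.
So the move cannot be finished within 9 crossings. (The shortest complete plan takes 11:)
1. Courier goes to the north bank with crate R7.
2. Courier goes back to the south bank alone.
3. Courier goes to the north bank with crate R3.
4. Courier goes back to the south bank with crate R7.
5. Courier goes to the north bank with crate K1.
6. Courier goes back to the south bank alone.
7. Courier goes to the north bank with crate K6.
8. Courier goes back to the south bank alone.
9. Courier goes to the north bank with crate R4.
10. Courier goes back to the south bank alone.
11. Courier goes to the north bank with crate R7.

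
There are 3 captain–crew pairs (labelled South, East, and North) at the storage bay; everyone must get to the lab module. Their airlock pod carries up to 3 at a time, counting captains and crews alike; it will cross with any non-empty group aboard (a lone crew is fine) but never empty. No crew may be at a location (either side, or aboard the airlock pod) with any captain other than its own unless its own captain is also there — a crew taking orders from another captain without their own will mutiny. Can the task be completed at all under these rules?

Yes

1. captain South and crew South cross → the lab module.
2. captain South crosses ← the storage bay.
3. captain East, captain North, and captain South cross → the lab module.
4. crew South crosses ← the storage bay.
5. crew East, crew North, and crew South cross → the lab module.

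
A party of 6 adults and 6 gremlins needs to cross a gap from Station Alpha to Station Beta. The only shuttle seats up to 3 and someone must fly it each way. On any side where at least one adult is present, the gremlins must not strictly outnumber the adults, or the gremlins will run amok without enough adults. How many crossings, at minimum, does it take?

impossible

Following every safe sequence of crossings from the start, the most of the 12 that can be at Station Beta as the shuttle arrives there on crossings 1, 3, 5 is 3, 5, 6 respectively; the best ever achieved is 6 of 12.
From crossing 7 on, no configuration arises that was not already reachable earlier: only 17 distinct safe configurations (who is on which side, and where the shuttle is) can ever be reached, none of them has everyone across, and every continuation just revisits them. They are: 0 adults + 0 gremlins across (shuttle back at the start); 0 adults + 1 gremlin across (shuttle there); 0 adults + 1 gremlin across (shuttle back at the start); 0 adults + 2 gremlins across (shuttle there); 0 adults + 2 gremlins across (shuttle back at the start); 0 adults + 3 gremlins across (shuttle there); 0 adults + 3 gremlins across (shuttle back at the start); 0 adults + 4 gremlins across (shuttle there); 0 adults + 4 gremlins across (shuttle back at the start); 0 adults + 5 gremlins across (shuttle there); 0 adults + 5 gremlins across (shuttle back at the start); 0 adults + 6 gremlins across (shuttle there); 1 adult + 1 gremlin across (shuttle there); 1 adult + 1 gremlin across (shuttle back at the start); 2 adults + 2 gremlins across (shuttle there); 2 adults + 2 gremlins across (shuttle back at the start); 3 adults + 3 gremlins across (shuttle there). So no valid plan exists.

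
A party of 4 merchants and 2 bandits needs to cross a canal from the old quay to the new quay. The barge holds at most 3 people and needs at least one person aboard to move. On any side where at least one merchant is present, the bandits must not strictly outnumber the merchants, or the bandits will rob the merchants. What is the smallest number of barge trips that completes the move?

Counting alone: each trip to the new quay takes at most 3 across and each return brings at least 1 back, so after t trips out (and t−1 returns) at most 3t − (t−1) of the 6 are across; that first reaches 6 at t = 3, so at least 5 crossings are needed.
The plan below uses exactly 5 crossings, so it is optimal:
1. 2 bandits → the new quay.  (the old quay: 4M 0B; the new quay: 0M 2B)
2. 1 bandit ← the old quay.  (the old quay: 4M 1B; the new quay: 0M 1B)
3. 2 merchants and 1 bandit → the new quay.  (the old quay: 2M 0B; the new quay: 2M 2B)
4. 1 bandit ← the old quay.  (the old quay: 2M 1B; the new quay: 2M 1B)
5. 2 merchants and 1 bandit → the new quay.  (the old quay: 0M 0B; the new quay: 4M 2B)

5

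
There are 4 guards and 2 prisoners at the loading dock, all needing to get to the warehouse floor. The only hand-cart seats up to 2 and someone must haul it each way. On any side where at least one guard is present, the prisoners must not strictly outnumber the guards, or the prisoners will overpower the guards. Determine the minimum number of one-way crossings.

9

Counting alone: each trip to the warehouse floor takes at most 2 across and each return brings at least 1 back, so after t trips out (and t−1 returns) at most 2t − (t−1) of the 6 are across; that first reaches 6 at t = 5, so at least 9 crossings are needed.
The plan below uses exactly 9 crossings, so it is optimal:
1. 2 prisoners → the warehouse floor.  (the loading dock: 4G 0P; the warehouse floor: 0G 2P)
2. 1 prisoner ← the loading dock.  (the loading dock: 4G 1P; the warehouse floor: 0G 1P)
3. 2 guards → the warehouse floor.  (the loading dock: 2G 1P; the warehouse floor: 2G 1P)
4. 1 prisoner ← the loading dock.  (the loading dock: 2G 2P; the warehouse floor: 2G 0P)
5. 2 prisoners → the warehouse floor.  (the loading dock: 2G 0P; the warehouse floor: 2G 2P)
6. 1 prisoner ← the loading dock.  (the loading dock: 2G 1P; the warehouse floor: 2G 1P)
7. 1 guard and 1 prisoner → the warehouse floor.  (the loading dock: 1G 0P; the warehouse floor: 3G 2P)
8. 1 prisoner ← the loading dock.  (the loading dock: 1G 1P; the warehouse floor: 3G 1P)
9. 1 guard and 1 prisoner → the warehouse floor.  (the loading dock: 0G 0P; the warehouse floor: 4G 2P)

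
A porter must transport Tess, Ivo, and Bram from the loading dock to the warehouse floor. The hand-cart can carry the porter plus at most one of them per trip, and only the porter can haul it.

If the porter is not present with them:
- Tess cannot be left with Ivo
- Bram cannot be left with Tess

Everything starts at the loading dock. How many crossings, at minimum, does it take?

7

Counting alone: the porter can take at most 1 across per trip to the warehouse floor, so moving all 3 needs at least 3 loaded trips out, with a return between consecutive ones — at least 5 crossings.
The safety rule pushes this higher. Following every safe sequence of crossings, the most of the 3 that can be at the warehouse floor as the hand-cart arrives there on crossing 5 is 2 — never all 3.
So no plan with fewer than 7 crossings exists, and this one achieves 7:
1. Porter goes to the warehouse floor with Tess.
2. Porter goes back to the loading dock alone.
3. Porter goes to the warehouse floor with Ivo.
4. Porter goes back to the loading dock with Tess.
5. Porter goes to the warehouse floor with Bram.
6. Porter goes back to the loading dock alone.
7. Porter goes to the warehouse floor with Tess.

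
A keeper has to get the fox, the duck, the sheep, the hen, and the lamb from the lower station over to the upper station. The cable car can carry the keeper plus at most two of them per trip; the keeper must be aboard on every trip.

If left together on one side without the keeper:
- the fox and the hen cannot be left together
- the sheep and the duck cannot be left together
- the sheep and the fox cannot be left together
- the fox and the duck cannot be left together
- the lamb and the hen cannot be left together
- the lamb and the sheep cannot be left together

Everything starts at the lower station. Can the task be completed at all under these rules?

Whatever the first load, the items left behind include a forbidden pair without the keeper. No opening move is safe, so no plan exists.

No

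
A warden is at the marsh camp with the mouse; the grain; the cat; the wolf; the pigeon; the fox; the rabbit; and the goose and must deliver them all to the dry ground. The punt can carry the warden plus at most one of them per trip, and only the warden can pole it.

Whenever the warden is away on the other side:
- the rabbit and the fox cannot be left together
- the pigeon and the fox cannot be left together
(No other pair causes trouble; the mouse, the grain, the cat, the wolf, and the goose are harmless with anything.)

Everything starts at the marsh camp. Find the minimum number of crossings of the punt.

Counting alone: the warden can take at most 1 across per trip to the dry ground, so moving all 8 needs at least 8 loaded trips out, with a return between consecutive ones — at least 15 crossings.
The safety rule pushes this higher. Following every safe sequence of crossings, the most of the 8 that can be at the dry ground as the punt arrives there on crossing 15 is 7 — never all 8.
So no plan with fewer than 17 crossings exists, and this one achieves 17:
1. Warden goes to the dry ground with the fox.
2. Warden goes back to the marsh camp alone.
3. Warden goes to the dry ground with the mouse.
4. Warden goes back to the marsh camp alone.
5. Warden goes to the dry ground with the grain.
6. Warden goes back to the marsh camp alone.
7. Warden goes to the dry ground with the cat.
8. Warden goes back to the marsh camp alone.
9. Warden goes to the dry ground with the wolf.
10. Warden goes back to the marsh camp alone.
11. Warden goes to the dry ground with the pigeon.
12. Warden goes back to the marsh camp with the fox.
13. Warden goes to the dry ground with the rabbit.
14. Warden goes back to the marsh camp alone.
15. Warden goes to the dry ground with the goose.
16. Warden goes back to the marsh camp alone.
17. Warden goes to the dry ground with the fox.

17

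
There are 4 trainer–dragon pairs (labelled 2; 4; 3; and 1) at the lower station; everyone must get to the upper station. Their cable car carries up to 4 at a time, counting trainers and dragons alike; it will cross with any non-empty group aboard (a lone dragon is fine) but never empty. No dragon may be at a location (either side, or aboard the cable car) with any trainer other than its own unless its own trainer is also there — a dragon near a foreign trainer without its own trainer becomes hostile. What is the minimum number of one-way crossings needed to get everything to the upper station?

Counting alone: each trip to the upper station takes at most 4 across and each return brings at least 1 back, so after t trips out (and t−1 returns) at most 4t − (t−1) of the 8 are across; that first reaches 8 at t = 3, so at least 5 crossings are needed.
The plan below uses exactly 5 crossings, so it is optimal:
1. dragon 2 and trainer 2 cross → the upper station.
2. trainer 2 crosses ← the lower station.
3. trainer 1, trainer 2, trainer 3, and trainer 4 cross → the upper station.
4. dragon 2 crosses ← the lower station.
5. dragon 1, dragon 2, dragon 3, and dragon 4 cross → the upper station.

5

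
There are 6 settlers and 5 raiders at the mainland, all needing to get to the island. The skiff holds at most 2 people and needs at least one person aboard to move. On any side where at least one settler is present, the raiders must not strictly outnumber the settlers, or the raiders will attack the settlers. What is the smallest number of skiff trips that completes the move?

Counting alone: each trip to the island takes at most 2 across and each return brings at least 1 back, so after t trips out (and t−1 returns) at most 2t − (t−1) of the 11 are across; that first reaches 11 at t = 10, so at least 19 crossings are needed.
The plan below uses exactly 19 crossings, so it is optimal:
1. 2 raiders → the island.  (the mainland: 6S 3R; the island: 0S 2R)
2. 1 raider ← the mainland.  (the mainland: 6S 4R; the island: 0S 1R)
3. 2 raiders → the island.  (the mainland: 6S 2R; the island: 0S 3R)
4. 1 raider ← the mainland.  (the mainland: 6S 3R; the island: 0S 2R)
5. 2 settlers → the island.  (the mainland: 4S 3R; the island: 2S 2R)
6. 1 raider ← the mainland.  (the mainland: 4S 4R; the island: 2S 1R)
7. 1 settler and 1 raider → the island.  (the mainland: 3S 3R; the island: 3S 2R)
8. 1 settler ← the mainland.  (the mainland: 4S 3R; the island: 2S 2R)
9. 1 settler and 1 raider → the island.  (the mainland: 3S 2R; the island: 3S 3R)
10. 1 raider ← the mainland.  (the mainland: 3S 3R; the island: 3S 2R)
11. 1 settler and 1 raider → the island.  (the mainland: 2S 2R; the island: 4S 3R)
12. 1 settler ← the mainland.  (the mainland: 3S 2R; the island: 3S 3R)
13. 1 settler and 1 raider → the island.  (the mainland: 2S 1R; the island: 4S 4R)
14. 1 raider ← the mainland.  (the mainland: 2S 2R; the island: 4S 3R)
15. 1 settler and 1 raider → the island.  (the mainland: 1S 1R; the island: 5S 4R)
16. 1 settler ← the mainland.  (the mainland: 2S 1R; the island: 4S 4R)
17. 1 settler and 1 raider → the island.  (the mainland: 1S 0R; the island: 5S 5R)
18. 1 raider ← the mainland.  (the mainland: 1S 1R; the island: 5S 4R)
19. 1 settler and 1 raider → the island.  (the mainland: 0S 0R; the island: 6S 5R)

19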